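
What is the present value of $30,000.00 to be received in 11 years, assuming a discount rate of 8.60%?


Present value formula: PV = FV / (1 + r)^t
PV = $30,000.00 / (1 + 0.086)^11
PV = $30,000.00 / 2.478153
PV = $12,105.79

PV = FV / (1 + r)^t = $12,105.79


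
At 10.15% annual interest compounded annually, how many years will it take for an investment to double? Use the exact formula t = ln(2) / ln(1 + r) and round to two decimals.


Doubling condition: (1 + r)^t = 2
Take ln of both sides: t × ln(1 + r) = ln(2)
t = ln(2) / ln(1 + r)
t = 0.693147 / 0.096673
t = 7.17

t = ln(2) / ln(1 + r) = 7.17 years


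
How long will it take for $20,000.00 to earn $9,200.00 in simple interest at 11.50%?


Rearrange the simple interest formula for t:
I = P × r × t  ⇒  t = I / (P × r)
t = $9,200.00 / ($20,000.00 × 0.115)
t = 4

t = I/(P×r) = 4 years


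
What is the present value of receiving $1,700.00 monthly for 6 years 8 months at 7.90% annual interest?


Present value of an ordinary annuity: PV = PMT × (1 − (1 + r)^(−n)) / r
Monthly rate r = 0.079/12 ≈ 0.00658333, n = 80
PV = $1,700.00 × (1 − (1 + 0.079/12)^(−80)) / (0.079/12)
PV = $1,700.00 × 62.036888
PV = $105,462.71

PV = PMT × (1-(1+r)^(-n))/r = $105,462.71


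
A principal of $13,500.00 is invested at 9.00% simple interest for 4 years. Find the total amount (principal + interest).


Total amount formula: A = P(1 + rt) = P + P·r·t
Interest: I = P × r × t = $13,500.00 × 0.09 × 4 = $4,860.00
A = P + I = $13,500.00 + $4,860.00 = $18,360.00

A = P + I = P(1 + rt) = $18,360.00


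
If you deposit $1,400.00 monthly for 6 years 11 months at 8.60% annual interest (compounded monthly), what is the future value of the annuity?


Future value of an ordinary annuity: FV = PMT × ((1 + r)^n − 1) / r
Monthly rate r = 0.086/12 ≈ 0.00716667, n = 83
FV = $1,400.00 × ((1 + 0.086/12)^83 − 1) / (0.086/12)
FV = $1,400.00 × 112.868013
FV = $158,015.22

FV = PMT × ((1+r)^n - 1)/r = $158,015.22


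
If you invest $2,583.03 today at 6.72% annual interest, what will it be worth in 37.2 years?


Future value formula: FV = PV × (1 + r)^t
FV = $2,583.03 × (1 + 0.0672)^37.2
FV = $2,583.03 × 11.239432
FV = $29,031.79

FV = PV × (1 + r)^t = $29,031.79


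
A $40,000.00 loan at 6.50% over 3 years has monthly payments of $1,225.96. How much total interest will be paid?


Total paid over the life of the loan = PMT × n.
Total paid = $1,225.96 × 36 = $44,134.56
Total interest = total paid − principal = $44,134.56 − $40,000.00 = $4,134.56

Total interest = (PMT × n) - PV = $4,134.56


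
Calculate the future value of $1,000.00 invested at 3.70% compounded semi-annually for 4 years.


Compound interest formula: A = P(1 + r/n)^(nt)
A = $1,000.00 × (1 + 0.037/2)^(2 × 4)
Growth factor: (1 + 0.037/2)^8 = 1.157946
A = $1,000.00 × 1.157946
A = $1,157.95

A = P(1 + r/n)^(nt) = $1,157.95


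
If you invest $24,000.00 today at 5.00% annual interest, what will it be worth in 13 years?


Future value formula: FV = PV × (1 + r)^t
FV = $24,000.00 × (1 + 0.05)^13
FV = $24,000.00 × 1.885649
FV = $45,255.58

FV = PV × (1 + r)^t = $45,255.58


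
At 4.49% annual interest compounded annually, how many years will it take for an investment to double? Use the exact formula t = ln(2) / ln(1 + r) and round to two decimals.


Doubling condition: (1 + r)^t = 2
Take ln of both sides: t × ln(1 + r) = ln(2)
t = ln(2) / ln(1 + r)
t = 0.693147 / 0.043921
t = 15.78

t = ln(2) / ln(1 + r) = 15.78 years


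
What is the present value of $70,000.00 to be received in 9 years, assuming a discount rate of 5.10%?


Present value formula: PV = FV / (1 + r)^t
PV = $70,000.00 / (1 + 0.051)^9
PV = $70,000.00 / 1.5646761
PV = $44,737.69

PV = FV / (1 + r)^t = $44,737.69


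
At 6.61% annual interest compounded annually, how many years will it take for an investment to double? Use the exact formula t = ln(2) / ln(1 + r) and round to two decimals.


Doubling condition: (1 + r)^t = 2
Take ln of both sides: t × ln(1 + r) = ln(2)
t = ln(2) / ln(1 + r)
t = 0.693147 / 0.064007
t = 10.83

t = ln(2) / ln(1 + r) = 10.83 years


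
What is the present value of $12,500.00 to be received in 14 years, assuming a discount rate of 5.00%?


Present value formula: PV = FV / (1 + r)^t
PV = $12,500.00 / (1 + 0.05)^14
PV = $12,500.00 / 1.979932
PV = $6,313.35

PV = FV / (1 + r)^t = $6,313.35


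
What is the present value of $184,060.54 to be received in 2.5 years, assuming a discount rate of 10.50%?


Present value formula: PV = FV / (1 + r)^t
PV = $184,060.54 / (1 + 0.105)^2.5
PV = $184,060.54 / 1.283529
PV = $143,401.93

PV = FV / (1 + r)^t = $143,401.93


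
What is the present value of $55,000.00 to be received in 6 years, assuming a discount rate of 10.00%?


Present value formula: PV = FV / (1 + r)^t
PV = $55,000.00 / (1 + 0.1)^6
PV = $55,000.00 / 1.771561
PV = $31,046.07

PV = FV / (1 + r)^t = $31,046.07


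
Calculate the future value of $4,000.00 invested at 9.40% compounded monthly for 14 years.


Compound interest formula: A = P(1 + r/n)^(nt)
A = $4,000.00 × (1 + 0.094/12)^(12 × 14)
Growth factor: (1 + 0.094/12)^168 = 3.709408
A = $4,000.00 × 3.709408
A = $14,837.63

A = P(1 + r/n)^(nt) = $14,837.63


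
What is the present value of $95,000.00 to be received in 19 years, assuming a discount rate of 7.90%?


Present value formula: PV = FV / (1 + r)^t
PV = $95,000.00 / (1 + 0.079)^19
PV = $95,000.00 / 4.2404061
PV = $22,403.51

PV = FV / (1 + r)^t = $22,403.51


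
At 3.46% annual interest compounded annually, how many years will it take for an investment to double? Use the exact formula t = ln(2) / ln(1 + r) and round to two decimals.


Doubling condition: (1 + r)^t = 2
Take ln of both sides: t × ln(1 + r) = ln(2)
t = ln(2) / ln(1 + r)
t = 0.693147 / 0.034015
t = 20.38

t = ln(2) / ln(1 + r) = 20.38 years


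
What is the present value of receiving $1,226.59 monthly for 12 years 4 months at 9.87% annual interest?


Present value of an ordinary annuity: PV = PMT × (1 − (1 + r)^(−n)) / r
Monthly rate r = 0.0987/12 = 0.008225, n = 148
PV = $1,226.59 × (1 − (1 + 0.0987/12)^(−148)) / (0.0987/12)
PV = $1,226.59 × 85.409614
PV = $104,762.58

PV = PMT × (1-(1+r)^(-n))/r = $104,762.58


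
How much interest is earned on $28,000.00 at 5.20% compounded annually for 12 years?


Compound interest earned = final amount − principal.
A = P(1 + r/n)^(nt) = $28,000.00 × (1 + 0.052/1)^(1 × 12) = $51,445.44
Interest = A − P = $51,445.44 − $28,000.00 = $23,445.44

Interest = A - P = $23,445.44


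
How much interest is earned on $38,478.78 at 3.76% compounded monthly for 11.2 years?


Compound interest earned = final amount − principal.
A = P(1 + r/n)^(nt) = $38,478.78 × (1 + 0.0376/12)^(12 × 11.2) = $58,590.26
Interest = A − P = $58,590.26 − $38,478.78 = $20,111.48

Interest = A - P = $20,111.48


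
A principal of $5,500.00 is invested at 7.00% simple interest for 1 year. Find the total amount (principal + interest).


Total amount formula: A = P(1 + rt) = P + P·r·t
Interest: I = P × r × t = $5,500.00 × 0.07 × 1 = $385.00
A = P + I = $5,500.00 + $385.00 = $5,885.00

A = P + I = P(1 + rt) = $5,885.00


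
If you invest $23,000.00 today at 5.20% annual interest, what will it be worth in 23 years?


Future value formula: FV = PV × (1 + r)^t
FV = $23,000.00 × (1 + 0.052)^23
FV = $23,000.00 × 3.208943
FV = $73,805.69

FV = PV × (1 + r)^t = $73,805.69


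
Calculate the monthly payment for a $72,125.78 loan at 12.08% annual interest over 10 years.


Loan payment formula: PMT = PV × r / (1 − (1 + r)^(−n))
Monthly rate r = 0.1208/12 ≈ 0.01006667, n = 120 months
Denominator: 1 − (1 + 0.1208/12)^(−120) = 0.699396
PMT = $72,125.78 × (0.1208/12) / 0.699396
PMT = $1,038.13 per month

PMT = PV × r / (1-(1+r)^(-n)) = $1,038.13/month


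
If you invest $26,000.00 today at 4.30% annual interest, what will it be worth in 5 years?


Future value formula: FV = PV × (1 + r)^t
FV = $26,000.00 × (1 + 0.043)^5
FV = $26,000.00 × 1.2343023
FV = $32,091.86

FV = PV × (1 + r)^t = $32,091.86


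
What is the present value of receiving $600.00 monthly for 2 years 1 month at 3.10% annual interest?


Present value of an ordinary annuity: PV = PMT × (1 − (1 + r)^(−n)) / r
Monthly rate r = 0.031/12 ≈ 0.00258333, n = 25
PV = $600.00 × (1 − (1 + 0.031/12)^(−25)) / (0.031/12)
PV = $600.00 × 24.179589
PV = $14,507.75

PV = PMT × (1-(1+r)^(-n))/r = $14,507.75


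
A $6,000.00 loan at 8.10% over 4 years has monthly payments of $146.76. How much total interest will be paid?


Total paid over the life of the loan = PMT × n.
Total paid = $146.76 × 48 = $7,044.48
Total interest = total paid − principal = $7,044.48 − $6,000.00 = $1,044.48

Total interest = (PMT × n) - PV = $1,044.48


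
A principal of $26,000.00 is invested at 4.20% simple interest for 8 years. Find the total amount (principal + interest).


Total amount formula: A = P(1 + rt) = P + P·r·t
Interest: I = P × r × t = $26,000.00 × 0.042 × 8 = $8,736.00
A = P + I = $26,000.00 + $8,736.00 = $34,736.00

A = P + I = P(1 + rt) = $34,736.00


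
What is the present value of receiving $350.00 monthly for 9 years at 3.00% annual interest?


Present value of an ordinary annuity: PV = PMT × (1 − (1 + r)^(−n)) / r
Monthly rate r = 0.03/12 = 0.0025, n = 108
PV = $350.00 × (1 − (1 + 0.03/12)^(−108)) / (0.03/12)
PV = $350.00 × 94.5453001
PV = $33,090.86

PV = PMT × (1-(1+r)^(-n))/r = $33,090.86


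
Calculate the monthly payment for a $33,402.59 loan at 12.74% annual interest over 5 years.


Loan payment formula: PMT = PV × r / (1 − (1 + r)^(−n))
Monthly rate r = 0.1274/12 ≈ 0.01061667, n = 60 months
Denominator: 1 − (1 + 0.1274/12)^(−60) = 0.469345
PMT = $33,402.59 × (0.1274/12) / 0.469345
PMT = $755.57 per month

PMT = PV × r / (1-(1+r)^(-n)) = $755.57/month


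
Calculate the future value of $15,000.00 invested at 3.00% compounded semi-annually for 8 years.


Compound interest formula: A = P(1 + r/n)^(nt)
A = $15,000.00 × (1 + 0.03/2)^(2 × 8)
Growth factor: (1 + 0.03/2)^16 = 1.2689855
A = $15,000.00 × 1.2689855
A = $19,034.78

A = P(1 + r/n)^(nt) = $19,034.78


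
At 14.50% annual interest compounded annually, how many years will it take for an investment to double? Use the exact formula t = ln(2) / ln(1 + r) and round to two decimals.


Doubling condition: (1 + r)^t = 2
Take ln of both sides: t × ln(1 + r) = ln(2)
t = ln(2) / ln(1 + r)
t = 0.693147 / 0.135405
t = 5.12

t = ln(2) / ln(1 + r) = 5.12 years


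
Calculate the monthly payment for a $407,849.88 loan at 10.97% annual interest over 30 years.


Loan payment formula: PMT = PV × r / (1 − (1 + r)^(−n))
Monthly rate r = 0.1097/12 ≈ 0.00914167, n = 360 months
Denominator: 1 − (1 + 0.1097/12)^(−360) = 0.962223
PMT = $407,849.88 × (0.1097/12) / 0.962223
PMT = $3,874.81 per month

PMT = PV × r / (1-(1+r)^(-n)) = $3,874.81/month


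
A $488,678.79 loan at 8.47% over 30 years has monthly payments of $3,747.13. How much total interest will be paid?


Total paid over the life of the loan = PMT × n.
Total paid = $3,747.13 × 360 = $1,348,966.80
Total interest = total paid − principal = $1,348,966.80 − $488,678.79 = $860,288.01

Total interest = (PMT × n) - PV = $860,288.01


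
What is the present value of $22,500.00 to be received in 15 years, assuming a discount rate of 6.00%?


Present value formula: PV = FV / (1 + r)^t
PV = $22,500.00 / (1 + 0.06)^15
PV = $22,500.00 / 2.396558
PV = $9,388.46

PV = FV / (1 + r)^t = $9,388.46


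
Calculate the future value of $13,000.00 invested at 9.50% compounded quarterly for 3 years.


Compound interest formula: A = P(1 + r/n)^(nt)
A = $13,000.00 × (1 + 0.095/4)^(4 × 3)
Growth factor: (1 + 0.095/4)^12 = 1.325339
A = $13,000.00 × 1.325339
A = $17,229.41

A = P(1 + r/n)^(nt) = $17,229.41


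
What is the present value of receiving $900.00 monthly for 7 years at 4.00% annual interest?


Present value of an ordinary annuity: PV = PMT × (1 − (1 + r)^(−n)) / r
Monthly rate r = 0.04/12 ≈ 0.00333333, n = 84
PV = $900.00 × (1 − (1 + 0.04/12)^(−84)) / (0.04/12)
PV = $900.00 × 73.159278
PV = $65,843.35

PV = PMT × (1-(1+r)^(-n))/r = $65,843.35


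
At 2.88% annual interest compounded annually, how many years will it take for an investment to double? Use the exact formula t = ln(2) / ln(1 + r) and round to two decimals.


Doubling condition: (1 + r)^t = 2
Take ln of both sides: t × ln(1 + r) = ln(2)
t = ln(2) / ln(1 + r)
t = 0.693147 / 0.028393
t = 24.41

t = ln(2) / ln(1 + r) = 24.41 years


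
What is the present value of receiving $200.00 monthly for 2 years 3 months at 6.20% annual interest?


Present value of an ordinary annuity: PV = PMT × (1 − (1 + r)^(−n)) / r
Monthly rate r = 0.062/12 ≈ 0.00516667, n = 27
PV = $200.00 × (1 − (1 + 0.062/12)^(−27)) / (0.062/12)
PV = $200.00 × 25.140880
PV = $5,028.18

PV = PMT × (1-(1+r)^(-n))/r = $5,028.18


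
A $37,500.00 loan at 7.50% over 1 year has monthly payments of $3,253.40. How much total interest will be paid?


Total paid over the life of the loan = PMT × n.
Total paid = $3,253.40 × 12 = $39,040.80
Total interest = total paid − principal = $39,040.80 − $37,500.00 = $1,540.80

Total interest = (PMT × n) - PV = $1,540.80


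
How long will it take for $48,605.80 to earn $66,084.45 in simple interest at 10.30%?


Rearrange the simple interest formula for t:
I = P × r × t  ⇒  t = I / (P × r)
t = $66,084.45 / ($48,605.80 × 0.103)
t = 13.2

t = I/(P×r) = 13.2 years


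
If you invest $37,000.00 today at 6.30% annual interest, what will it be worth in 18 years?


Future value formula: FV = PV × (1 + r)^t
FV = $37,000.00 × (1 + 0.063)^18
FV = $37,000.00 × 3.0033003
FV = $111,122.11

FV = PV × (1 + r)^t = $111,122.11


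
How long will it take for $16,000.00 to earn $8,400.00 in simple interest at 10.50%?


Rearrange the simple interest formula for t:
I = P × r × t  ⇒  t = I / (P × r)
t = $8,400.00 / ($16,000.00 × 0.105)
t = 5

t = I/(P×r) = 5 years


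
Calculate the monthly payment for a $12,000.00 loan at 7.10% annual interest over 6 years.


Loan payment formula: PMT = PV × r / (1 − (1 + r)^(−n))
Monthly rate r = 0.071/12 ≈ 0.00591667, n = 72 months
Denominator: 1 − (1 + 0.071/12)^(−72) = 0.346063
PMT = $12,000.00 × (0.071/12) / 0.346063
PMT = $205.16 per month

PMT = PV × r / (1-(1+r)^(-n)) = $205.16/month


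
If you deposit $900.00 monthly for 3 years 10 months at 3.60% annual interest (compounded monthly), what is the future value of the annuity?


Future value of an ordinary annuity: FV = PMT × ((1 + r)^n − 1) / r
Monthly rate r = 0.036/12 = 0.003, n = 46
FV = $900.00 × ((1 + 0.036/12)^46 − 1) / (0.036/12)
FV = $900.00 × 49.246139
FV = $44,321.53

FV = PMT × ((1+r)^n - 1)/r = $44,321.53


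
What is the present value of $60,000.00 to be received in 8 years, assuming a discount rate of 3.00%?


Present value formula: PV = FV / (1 + r)^t
PV = $60,000.00 / (1 + 0.03)^8
PV = $60,000.00 / 1.2667701
PV = $47,364.55

PV = FV / (1 + r)^t = $47,364.55


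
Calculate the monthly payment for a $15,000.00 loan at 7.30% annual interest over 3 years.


Loan payment formula: PMT = PV × r / (1 − (1 + r)^(−n))
Monthly rate r = 0.073/12 ≈ 0.00608333, n = 36 months
Denominator: 1 − (1 + 0.073/12)^(−36) = 0.196145
PMT = $15,000.00 × (0.073/12) / 0.196145
PMT = $465.22 per month

PMT = PV × r / (1-(1+r)^(-n)) = $465.22/month


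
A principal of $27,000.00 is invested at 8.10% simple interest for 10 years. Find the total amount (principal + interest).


Total amount formula: A = P(1 + rt) = P + P·r·t
Interest: I = P × r × t = $27,000.00 × 0.081 × 10 = $21,870.00
A = P + I = $27,000.00 + $21,870.00 = $48,870.00

A = P + I = P(1 + rt) = $48,870.00


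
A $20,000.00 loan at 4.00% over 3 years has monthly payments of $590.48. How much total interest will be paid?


Total paid over the life of the loan = PMT × n.
Total paid = $590.48 × 36 = $21,257.28
Total interest = total paid − principal = $21,257.28 − $20,000.00 = $1,257.28

Total interest = (PMT × n) - PV = $1,257.28


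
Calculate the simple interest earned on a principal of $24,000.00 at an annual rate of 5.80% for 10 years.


Simple interest formula: I = P × r × t
I = $24,000.00 × 0.058 × 10
I = $13,920.00

I = P × r × t = $13,920.00


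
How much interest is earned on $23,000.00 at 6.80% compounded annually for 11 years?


Compound interest earned = final amount − principal.
A = P(1 + r/n)^(nt) = $23,000.00 × (1 + 0.068/1)^(1 × 11) = $47,425.47
Interest = A − P = $47,425.47 − $23,000.00 = $24,425.47

Interest = A - P = $24,425.47


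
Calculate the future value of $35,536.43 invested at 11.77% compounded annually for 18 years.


Compound interest formula: A = P(1 + r/n)^(nt)
A = $35,536.43 × (1 + 0.1177/1)^(1 × 18)
Growth factor: (1 + 0.1177/1)^18 = 7.4106195
A = $35,536.43 × 7.4106195
A = $263,346.96

A = P(1 + r/n)^(nt) = $263,346.96


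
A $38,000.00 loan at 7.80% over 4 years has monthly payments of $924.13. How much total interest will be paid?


Total paid over the life of the loan = PMT × n.
Total paid = $924.13 × 48 = $44,358.24
Total interest = total paid − principal = $44,358.24 − $38,000.00 = $6,358.24

Total interest = (PMT × n) - PV = $6,358.24


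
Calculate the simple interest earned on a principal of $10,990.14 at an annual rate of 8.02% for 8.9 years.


Simple interest formula: I = P × r × t
I = $10,990.14 × 0.0802 × 8.9
I = $7,844.54

I = P × r × t = $7,844.54


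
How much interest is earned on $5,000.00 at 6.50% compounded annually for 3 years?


Compound interest earned = final amount − principal.
A = P(1 + r/n)^(nt) = $5,000.00 × (1 + 0.065/1)^(1 × 3) = $6,039.75
Interest = A − P = $6,039.75 − $5,000.00 = $1,039.75

Interest = A - P = $1,039.75


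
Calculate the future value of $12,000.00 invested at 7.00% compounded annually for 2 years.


Compound interest formula: A = P(1 + r/n)^(nt)
A = $12,000.00 × (1 + 0.07/1)^(1 × 2)
Growth factor: (1 + 0.07/1)^2 = 1.144900
A = $12,000.00 × 1.144900
A = $13,738.80

A = P(1 + r/n)^(nt) = $13,738.80


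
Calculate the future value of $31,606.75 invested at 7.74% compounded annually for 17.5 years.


Compound interest formula: A = P(1 + r/n)^(nt)
A = $31,606.75 × (1 + 0.0774/1)^(1 × 17.5)
Growth factor: (1 + 0.0774/1)^17.5 = 3.6863536
A = $31,606.75 × 3.6863536
A = $116,513.66

A = P(1 + r/n)^(nt) = $116,513.66


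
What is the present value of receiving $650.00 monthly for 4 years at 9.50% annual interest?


Present value of an ordinary annuity: PV = PMT × (1 − (1 + r)^(−n)) / r
Monthly rate r = 0.095/12 ≈ 0.00791667, n = 48
PV = $650.00 × (1 − (1 + 0.095/12)^(−48)) / (0.095/12)
PV = $650.00 × 39.803947
PV = $25,872.57

PV = PMT × (1-(1+r)^(-n))/r = $25,872.57


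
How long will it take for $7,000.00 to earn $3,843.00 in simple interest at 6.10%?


Rearrange the simple interest formula for t:
I = P × r × t  ⇒  t = I / (P × r)
t = $3,843.00 / ($7,000.00 × 0.061)
t = 9

t = I/(P×r) = 9 years


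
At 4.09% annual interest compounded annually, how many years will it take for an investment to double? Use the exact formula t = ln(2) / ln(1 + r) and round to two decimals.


Doubling condition: (1 + r)^t = 2
Take ln of both sides: t × ln(1 + r) = ln(2)
t = ln(2) / ln(1 + r)
t = 0.693147 / 0.040086
t = 17.29

t = ln(2) / ln(1 + r) = 17.29 years


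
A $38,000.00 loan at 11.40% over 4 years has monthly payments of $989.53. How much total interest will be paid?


Total paid over the life of the loan = PMT × n.
Total paid = $989.53 × 48 = $47,497.44
Total interest = total paid − principal = $47,497.44 − $38,000.00 = $9,497.44

Total interest = (PMT × n) - PV = $9,497.44


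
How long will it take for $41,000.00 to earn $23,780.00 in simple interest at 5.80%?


Rearrange the simple interest formula for t:
I = P × r × t  ⇒  t = I / (P × r)
t = $23,780.00 / ($41,000.00 × 0.058)
t = 10

t = I/(P×r) = 10 years


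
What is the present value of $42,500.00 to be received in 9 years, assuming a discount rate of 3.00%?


Present value formula: PV = FV / (1 + r)^t
PV = $42,500.00 / (1 + 0.03)^9
PV = $42,500.00 / 1.3047732
PV = $32,572.71

PV = FV / (1 + r)^t = $32,572.71


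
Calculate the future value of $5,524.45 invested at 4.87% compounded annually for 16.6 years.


Compound interest formula: A = P(1 + r/n)^(nt)
A = $5,524.45 × (1 + 0.0487/1)^(1 × 16.6)
Growth factor: (1 + 0.0487/1)^16.6 = 2.201968
A = $5,524.45 × 2.201968
A = $12,164.66

A = P(1 + r/n)^(nt) = $12,164.66


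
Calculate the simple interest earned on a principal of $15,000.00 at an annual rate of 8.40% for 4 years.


Simple interest formula: I = P × r × t
I = $15,000.00 × 0.084 × 4
I = $5,040.00

I = P × r × t = $5,040.00


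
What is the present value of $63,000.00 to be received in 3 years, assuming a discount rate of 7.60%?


Present value formula: PV = FV / (1 + r)^t
PV = $63,000.00 / (1 + 0.076)^3
PV = $63,000.00 / 1.24576698
PV = $50,571.26

PV = FV / (1 + r)^t = $50,571.26


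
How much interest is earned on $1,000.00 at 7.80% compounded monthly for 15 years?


Compound interest earned = final amount − principal.
A = P(1 + r/n)^(nt) = $1,000.00 × (1 + 0.078/12)^(12 × 15) = $3,209.82
Interest = A − P = $3,209.82 − $1,000.00 = $2,209.82

Interest = A - P = $2,209.82


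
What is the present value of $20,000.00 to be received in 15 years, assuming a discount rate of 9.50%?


Present value formula: PV = FV / (1 + r)^t
PV = $20,000.00 / (1 + 0.095)^15
PV = $20,000.00 / 3.901322
PV = $5,126.47

PV = FV / (1 + r)^t = $5,126.47


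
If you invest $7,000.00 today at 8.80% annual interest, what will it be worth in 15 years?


Future value formula: FV = PV × (1 + r)^t
FV = $7,000.00 × (1 + 0.088)^15
FV = $7,000.00 × 3.543508
FV = $24,804.56

FV = PV × (1 + r)^t = $24,804.56


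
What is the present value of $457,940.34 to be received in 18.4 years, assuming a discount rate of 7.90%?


Present value formula: PV = FV / (1 + r)^t
PV = $457,940.34 / (1 + 0.079)^18.4
PV = $457,940.34 / 4.0513017
PV = $113,035.36

PV = FV / (1 + r)^t = $113,035.36


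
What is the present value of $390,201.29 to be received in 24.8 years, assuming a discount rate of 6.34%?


Present value formula: PV = FV / (1 + r)^t
PV = $390,201.29 / (1 + 0.0634)^24.8
PV = $390,201.29 / 4.592795
PV = $84,959.44

PV = FV / (1 + r)^t = $84,959.44


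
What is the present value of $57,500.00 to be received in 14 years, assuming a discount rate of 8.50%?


Present value formula: PV = FV / (1 + r)^t
PV = $57,500.00 / (1 + 0.085)^14
PV = $57,500.00 / 3.133404
PV = $18,350.65

PV = FV / (1 + r)^t = $18,350.65


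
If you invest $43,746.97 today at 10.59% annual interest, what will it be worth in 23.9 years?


Future value formula: FV = PV × (1 + r)^t
FV = $43,746.97 × (1 + 0.1059)^23.9
FV = $43,746.97 × 11.0868713
FV = $485,017.03

FV = PV × (1 + r)^t = $485,017.03


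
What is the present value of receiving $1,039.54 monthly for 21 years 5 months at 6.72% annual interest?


Present value of an ordinary annuity: PV = PMT × (1 − (1 + r)^(−n)) / r
Monthly rate r = 0.0672/12 = 0.0056, n = 257
PV = $1,039.54 × (1 − (1 + 0.0672/12)^(−257)) / (0.0672/12)
PV = $1,039.54 × 136.058703
PV = $141,438.46

PV = PMT × (1-(1+r)^(-n))/r = $141,438.46


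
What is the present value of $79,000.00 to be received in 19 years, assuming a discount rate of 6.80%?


Present value formula: PV = FV / (1 + r)^t
PV = $79,000.00 / (1 + 0.068)^19
PV = $79,000.00 / 3.490228
PV = $22,634.62

PV = FV / (1 + r)^t = $22,634.62


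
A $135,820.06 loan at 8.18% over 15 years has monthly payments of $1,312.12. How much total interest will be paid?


Total paid over the life of the loan = PMT × n.
Total paid = $1,312.12 × 180 = $236,181.60
Total interest = total paid − principal = $236,181.60 − $135,820.06 = $100,361.54

Total interest = (PMT × n) - PV = $100,361.54


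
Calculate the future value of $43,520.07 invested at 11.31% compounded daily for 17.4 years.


Compound interest formula: A = P(1 + r/n)^(nt)
A = $43,520.07 × (1 + 0.1131/365)^(365 × 17.4)
Growth factor: (1 + 0.1131/365)^6351 = 7.1537391
A = $43,520.07 × 7.1537391
A = $311,331.23

A = P(1 + r/n)^(nt) = $311,331.23


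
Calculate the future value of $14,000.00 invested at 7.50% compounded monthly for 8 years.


Compound interest formula: A = P(1 + r/n)^(nt)
A = $14,000.00 × (1 + 0.075/12)^(12 × 8)
Growth factor: (1 + 0.075/12)^96 = 1.818720
A = $14,000.00 × 1.818720
A = $25,462.08

A = P(1 + r/n)^(nt) = $25,462.08


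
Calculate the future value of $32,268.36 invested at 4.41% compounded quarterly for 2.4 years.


Compound interest formula: A = P(1 + r/n)^(nt)
A = $32,268.36 × (1 + 0.0441/4)^(4 × 2.4)
Growth factor: (1 + 0.0441/4)^9.6 = 1.1110003
A = $32,268.36 × 1.1110003
A = $35,850.16

A = P(1 + r/n)^(nt) = $35,850.16


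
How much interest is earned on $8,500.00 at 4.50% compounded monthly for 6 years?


Compound interest earned = final amount − principal.
A = P(1 + r/n)^(nt) = $8,500.00 × (1 + 0.045/12)^(12 × 6) = $11,129.08
Interest = A − P = $11,129.08 − $8,500.00 = $2,629.08

Interest = A - P = $2,629.08


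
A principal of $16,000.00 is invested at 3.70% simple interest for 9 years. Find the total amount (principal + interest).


Total amount formula: A = P(1 + rt) = P + P·r·t
Interest: I = P × r × t = $16,000.00 × 0.037 × 9 = $5,328.00
A = P + I = $16,000.00 + $5,328.00 = $21,328.00

A = P + I = P(1 + rt) = $21,328.00


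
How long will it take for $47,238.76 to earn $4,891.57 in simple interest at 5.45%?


Rearrange the simple interest formula for t:
I = P × r × t  ⇒  t = I / (P × r)
t = $4,891.57 / ($47,238.76 × 0.0545)
t = 1.9

t = I/(P×r) = 1.9 years


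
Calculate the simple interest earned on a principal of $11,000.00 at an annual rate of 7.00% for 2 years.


Simple interest formula: I = P × r × t
I = $11,000.00 × 0.07 × 2
I = $1,540.00

I = P × r × t = $1,540.00


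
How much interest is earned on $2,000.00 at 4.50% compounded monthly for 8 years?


Compound interest earned = final amount − principal.
A = P(1 + r/n)^(nt) = $2,000.00 × (1 + 0.045/12)^(12 × 8) = $2,864.73
Interest = A − P = $2,864.73 − $2,000.00 = $864.73

Interest = A - P = $864.73


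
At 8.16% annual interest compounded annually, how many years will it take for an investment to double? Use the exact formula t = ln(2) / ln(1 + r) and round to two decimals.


Doubling condition: (1 + r)^t = 2
Take ln of both sides: t × ln(1 + r) = ln(2)
t = ln(2) / ln(1 + r)
t = 0.693147 / 0.078441
t = 8.84

t = ln(2) / ln(1 + r) = 8.84 years


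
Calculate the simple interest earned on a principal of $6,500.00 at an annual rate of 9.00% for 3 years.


Simple interest formula: I = P × r × t
I = $6,500.00 × 0.09 × 3
I = $1,755.00

I = P × r × t = $1,755.00


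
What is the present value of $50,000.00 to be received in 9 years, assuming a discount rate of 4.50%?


Present value formula: PV = FV / (1 + r)^t
PV = $50,000.00 / (1 + 0.045)^9
PV = $50,000.00 / 1.486095
PV = $33,645.22

PV = FV / (1 + r)^t = $33,645.22


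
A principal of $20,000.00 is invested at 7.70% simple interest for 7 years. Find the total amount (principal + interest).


Total amount formula: A = P(1 + rt) = P + P·r·t
Interest: I = P × r × t = $20,000.00 × 0.077 × 7 = $10,780.00
A = P + I = $20,000.00 + $10,780.00 = $30,780.00

A = P + I = P(1 + rt) = $30,780.00


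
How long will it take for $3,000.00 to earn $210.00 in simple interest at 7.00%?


Rearrange the simple interest formula for t:
I = P × r × t  ⇒  t = I / (P × r)
t = $210.00 / ($3,000.00 × 0.07)
t = 1

t = I/(P×r) = 1 year


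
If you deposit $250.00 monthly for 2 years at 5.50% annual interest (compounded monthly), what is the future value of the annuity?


Future value of an ordinary annuity: FV = PMT × ((1 + r)^n − 1) / r
Monthly rate r = 0.055/12 ≈ 0.00458333, n = 24
FV = $250.00 × ((1 + 0.055/12)^24 − 1) / (0.055/12)
FV = $250.00 × 25.308560
FV = $6,327.14

FV = PMT × ((1+r)^n - 1)/r = $6,327.14


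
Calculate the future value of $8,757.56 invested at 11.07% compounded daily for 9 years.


Compound interest formula: A = P(1 + r/n)^(nt)
A = $8,757.56 × (1 + 0.1107/365)^(365 × 9)
Growth factor: (1 + 0.1107/365)^3285 = 2.707834
A = $8,757.56 × 2.707834
A = $23,714.02

A = P(1 + r/n)^(nt) = $23,714.02


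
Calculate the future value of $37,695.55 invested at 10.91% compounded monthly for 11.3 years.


Compound interest formula: A = P(1 + r/n)^(nt)
A = $37,695.55 × (1 + 0.1091/12)^(12 × 11.3)
Growth factor: (1 + 0.1091/12)^135.6 = 3.4118665
A = $37,695.55 × 3.4118665
A = $128,612.18

A = P(1 + r/n)^(nt) = $128,612.18


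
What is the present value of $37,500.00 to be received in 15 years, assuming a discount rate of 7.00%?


Present value formula: PV = FV / (1 + r)^t
PV = $37,500.00 / (1 + 0.07)^15
PV = $37,500.00 / 2.7590315
PV = $13,591.73

PV = FV / (1 + r)^t = $13,591.73


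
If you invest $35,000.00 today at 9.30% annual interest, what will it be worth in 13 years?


Future value formula: FV = PV × (1 + r)^t
FV = $35,000.00 × (1 + 0.093)^13
FV = $35,000.00 × 3.1773284
FV = $111,206.49

FV = PV × (1 + r)^t = $111,206.49


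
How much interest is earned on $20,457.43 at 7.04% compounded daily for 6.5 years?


Compound interest earned = final amount − principal.
A = P(1 + r/n)^(nt) = $20,457.43 × (1 + 0.0704/365)^(365 × 6.5) = $32,326.97
Interest = A − P = $32,326.97 − $20,457.43 = $11,869.54

Interest = A - P = $11,869.54


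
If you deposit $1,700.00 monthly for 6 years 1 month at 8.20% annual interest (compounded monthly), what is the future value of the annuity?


Future value of an ordinary annuity: FV = PMT × ((1 + r)^n − 1) / r
Monthly rate r = 0.082/12 ≈ 0.00683333, n = 73
FV = $1,700.00 × ((1 + 0.082/12)^73 − 1) / (0.082/12)
FV = $1,700.00 × 94.244964
FV = $160,216.44

FV = PMT × ((1+r)^n - 1)/r = $160,216.44


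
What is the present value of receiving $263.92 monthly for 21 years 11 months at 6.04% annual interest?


Present value of an ordinary annuity: PV = PMT × (1 − (1 + r)^(−n)) / r
Monthly rate r = 0.0604/12 ≈ 0.00503333, n = 263
PV = $263.92 × (1 − (1 + 0.0604/12)^(−263)) / (0.0604/12)
PV = $263.92 × 145.625940
PV = $38,433.60

PV = PMT × (1-(1+r)^(-n))/r = $38,433.60


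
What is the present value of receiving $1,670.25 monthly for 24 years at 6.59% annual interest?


Present value of an ordinary annuity: PV = PMT × (1 − (1 + r)^(−n)) / r
Monthly rate r = 0.0659/12 ≈ 0.00549167, n = 288
PV = $1,670.25 × (1 − (1 + 0.0659/12)^(−288)) / (0.0659/12)
PV = $1,670.25 × 144.484816
PV = $241,325.76

PV = PMT × (1-(1+r)^(-n))/r = $241,325.76


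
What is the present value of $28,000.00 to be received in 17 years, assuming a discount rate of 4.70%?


Present value formula: PV = FV / (1 + r)^t
PV = $28,000.00 / (1 + 0.047)^17
PV = $28,000.00 / 2.183200
PV = $12,825.21

PV = FV / (1 + r)^t = $12,825.21


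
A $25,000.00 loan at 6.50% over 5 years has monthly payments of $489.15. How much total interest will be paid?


Total paid over the life of the loan = PMT × n.
Total paid = $489.15 × 60 = $29,349.00
Total interest = total paid − principal = $29,349.00 − $25,000.00 = $4,349.00

Total interest = (PMT × n) - PV = $4,349.00


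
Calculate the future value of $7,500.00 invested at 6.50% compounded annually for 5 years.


Compound interest formula: A = P(1 + r/n)^(nt)
A = $7,500.00 × (1 + 0.065/1)^(1 × 5)
Growth factor: (1 + 0.065/1)^5 = 1.370087
A = $7,500.00 × 1.370087
A = $10,275.65

A = P(1 + r/n)^(nt) = $10,275.65


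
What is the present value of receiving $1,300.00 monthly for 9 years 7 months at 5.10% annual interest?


Present value of an ordinary annuity: PV = PMT × (1 − (1 + r)^(−n)) / r
Monthly rate r = 0.051/12 = 0.00425, n = 115
PV = $1,300.00 × (1 − (1 + 0.051/12)^(−115)) / (0.051/12)
PV = $1,300.00 × 90.816882
PV = $118,061.95

PV = PMT × (1-(1+r)^(-n))/r = $118,061.95


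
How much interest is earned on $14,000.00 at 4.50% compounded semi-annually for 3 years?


Compound interest earned = final amount − principal.
A = P(1 + r/n)^(nt) = $14,000.00 × (1 + 0.045/2)^(2 × 3) = $15,999.56
Interest = A − P = $15,999.56 − $14,000.00 = $1,999.56

Interest = A - P = $1,999.56


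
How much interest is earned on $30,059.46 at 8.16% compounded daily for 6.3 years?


Compound interest earned = final amount − principal.
A = P(1 + r/n)^(nt) = $30,059.46 × (1 + 0.0816/365)^(365 × 6.3) = $50,259.52
Interest = A − P = $50,259.52 − $30,059.46 = $20,200.06

Interest = A - P = $20,200.06


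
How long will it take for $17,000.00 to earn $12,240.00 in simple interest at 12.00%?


Rearrange the simple interest formula for t:
I = P × r × t  ⇒  t = I / (P × r)
t = $12,240.00 / ($17,000.00 × 0.12)
t = 6

t = I/(P×r) = 6 years


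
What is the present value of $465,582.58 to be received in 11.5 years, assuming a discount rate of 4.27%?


Present value formula: PV = FV / (1 + r)^t
PV = $465,582.58 / (1 + 0.0427)^11.5
PV = $465,582.58 / 1.6174572
PV = $287,848.47

PV = FV / (1 + r)^t = $287,848.47


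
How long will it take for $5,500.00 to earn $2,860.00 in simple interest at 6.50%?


Rearrange the simple interest formula for t:
I = P × r × t  ⇒  t = I / (P × r)
t = $2,860.00 / ($5,500.00 × 0.065)
t = 8

t = I/(P×r) = 8 years


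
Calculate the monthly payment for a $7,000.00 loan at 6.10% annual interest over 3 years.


Loan payment formula: PMT = PV × r / (1 − (1 + r)^(−n))
Monthly rate r = 0.061/12 ≈ 0.00508333, n = 36 months
Denominator: 1 − (1 + 0.061/12)^(−36) = 0.166846
PMT = $7,000.00 × (0.061/12) / 0.166846
PMT = $213.27 per month

PMT = PV × r / (1-(1+r)^(-n)) = $213.27/month


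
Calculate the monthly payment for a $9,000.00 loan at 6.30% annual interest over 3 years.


Loan payment formula: PMT = PV × r / (1 − (1 + r)^(−n))
Monthly rate r = 0.063/12 = 0.00525, n = 36 months
Denominator: 1 − (1 + 0.063/12)^(−36) = 0.171804
PMT = $9,000.00 × (0.063/12) / 0.171804
PMT = $275.02 per month

PMT = PV × r / (1-(1+r)^(-n)) = $275.02/month


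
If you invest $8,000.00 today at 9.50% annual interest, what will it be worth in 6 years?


Future value formula: FV = PV × (1 + r)^t
FV = $8,000.00 × (1 + 0.095)^6
FV = $8,000.00 × 1.723791
FV = $13,790.33

FV = PV × (1 + r)^t = $13,790.33


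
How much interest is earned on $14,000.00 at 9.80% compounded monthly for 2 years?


Compound interest earned = final amount − principal.
A = P(1 + r/n)^(nt) = $14,000.00 × (1 + 0.098/12)^(12 × 2) = $17,017.83
Interest = A − P = $17,017.83 − $14,000.00 = $3,017.83

Interest = A - P = $3,017.83


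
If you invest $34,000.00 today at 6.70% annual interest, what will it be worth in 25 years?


Future value formula: FV = PV × (1 + r)^t
FV = $34,000.00 × (1 + 0.067)^25
FV = $34,000.00 × 5.0595336
FV = $172,024.14

FV = PV × (1 + r)^t = $172,024.14


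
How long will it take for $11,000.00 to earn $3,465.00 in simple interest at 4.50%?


Rearrange the simple interest formula for t:
I = P × r × t  ⇒  t = I / (P × r)
t = $3,465.00 / ($11,000.00 × 0.045)
t = 7

t = I/(P×r) = 7 years


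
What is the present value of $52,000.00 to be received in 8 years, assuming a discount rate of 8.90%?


Present value formula: PV = FV / (1 + r)^t
PV = $52,000.00 / (1 + 0.089)^8
PV = $52,000.00 / 1.977985
PV = $26,289.38

PV = FV / (1 + r)^t = $26,289.38


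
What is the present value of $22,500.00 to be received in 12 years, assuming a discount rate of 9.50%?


Present value formula: PV = FV / (1 + r)^t
PV = $22,500.00 / (1 + 0.095)^12
PV = $22,500.00 / 2.971457
PV = $7,572.04

PV = FV / (1 + r)^t = $7,572.04


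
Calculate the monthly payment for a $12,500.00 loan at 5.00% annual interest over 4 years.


Loan payment formula: PMT = PV × r / (1 − (1 + r)^(−n))
Monthly rate r = 0.05/12 ≈ 0.00416667, n = 48 months
Denominator: 1 − (1 + 0.05/12)^(−48) = 0.180929
PMT = $12,500.00 × (0.05/12) / 0.180929
PMT = $287.87 per month

PMT = PV × r / (1-(1+r)^(-n)) = $287.87/month


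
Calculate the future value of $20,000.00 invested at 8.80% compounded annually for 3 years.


Compound interest formula: A = P(1 + r/n)^(nt)
A = $20,000.00 × (1 + 0.088/1)^(1 × 3)
Growth factor: (1 + 0.088/1)^3 = 1.2879135
A = $20,000.00 × 1.2879135
A = $25,758.27

A = P(1 + r/n)^(nt) = $25,758.27


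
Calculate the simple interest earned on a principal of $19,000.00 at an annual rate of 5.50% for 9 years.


Simple interest formula: I = P × r × t
I = $19,000.00 × 0.055 × 9
I = $9,405.00

I = P × r × t = $9,405.00


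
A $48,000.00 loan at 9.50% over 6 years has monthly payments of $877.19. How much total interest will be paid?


Total paid over the life of the loan = PMT × n.
Total paid = $877.19 × 72 = $63,157.68
Total interest = total paid − principal = $63,157.68 − $48,000.00 = $15,157.68

Total interest = (PMT × n) - PV = $15,157.68


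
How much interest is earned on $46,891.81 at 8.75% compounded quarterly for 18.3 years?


Compound interest earned = final amount − principal.
A = P(1 + r/n)^(nt) = $46,891.81 × (1 + 0.0875/4)^(4 × 18.3) = $228,567.29
Interest = A − P = $228,567.29 − $46,891.81 = $181,675.48

Interest = A - P = $181,675.48


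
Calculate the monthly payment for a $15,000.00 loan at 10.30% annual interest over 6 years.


Loan payment formula: PMT = PV × r / (1 − (1 + r)^(−n))
Monthly rate r = 0.103/12 ≈ 0.00858333, n = 72 months
Denominator: 1 − (1 + 0.103/12)^(−72) = 0.459555
PMT = $15,000.00 × (0.103/12) / 0.459555
PMT = $280.16 per month

PMT = PV × r / (1-(1+r)^(-n)) = $280.16/month


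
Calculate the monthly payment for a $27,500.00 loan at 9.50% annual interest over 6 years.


Loan payment formula: PMT = PV × r / (1 − (1 + r)^(−n))
Monthly rate r = 0.095/12 ≈ 0.00791667, n = 72 months
Denominator: 1 − (1 + 0.095/12)^(−72) = 0.433204
PMT = $27,500.00 × (0.095/12) / 0.433204
PMT = $502.55 per month

PMT = PV × r / (1-(1+r)^(-n)) = $502.55/month


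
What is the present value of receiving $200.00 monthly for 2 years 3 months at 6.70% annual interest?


Present value of an ordinary annuity: PV = PMT × (1 − (1 + r)^(−n)) / r
Monthly rate r = 0.067/12 ≈ 0.00558333, n = 27
PV = $200.00 × (1 − (1 + 0.067/12)^(−27)) / (0.067/12)
PV = $200.00 × 24.998799
PV = $4,999.76

PV = PMT × (1-(1+r)^(-n))/r = $4,999.76


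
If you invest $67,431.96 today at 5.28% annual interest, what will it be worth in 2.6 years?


Future value formula: FV = PV × (1 + r)^t
FV = $67,431.96 × (1 + 0.0528)^2.6
FV = $67,431.96 × 1.14313962
FV = $77,084.15

FV = PV × (1 + r)^t = $77,084.15


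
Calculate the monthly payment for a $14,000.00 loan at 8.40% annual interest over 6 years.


Loan payment formula: PMT = PV × r / (1 − (1 + r)^(−n))
Monthly rate r = 0.084/12 = 0.007, n = 72 months
Denominator: 1 − (1 + 0.084/12)^(−72) = 0.394829
PMT = $14,000.00 × (0.084/12) / 0.394829
PMT = $248.21 per month

PMT = PV × r / (1-(1+r)^(-n)) = $248.21/month


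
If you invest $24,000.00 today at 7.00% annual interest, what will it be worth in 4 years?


Future value formula: FV = PV × (1 + r)^t
FV = $24,000.00 × (1 + 0.07)^4
FV = $24,000.00 × 1.310796
FV = $31,459.10

FV = PV × (1 + r)^t = $31,459.10
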